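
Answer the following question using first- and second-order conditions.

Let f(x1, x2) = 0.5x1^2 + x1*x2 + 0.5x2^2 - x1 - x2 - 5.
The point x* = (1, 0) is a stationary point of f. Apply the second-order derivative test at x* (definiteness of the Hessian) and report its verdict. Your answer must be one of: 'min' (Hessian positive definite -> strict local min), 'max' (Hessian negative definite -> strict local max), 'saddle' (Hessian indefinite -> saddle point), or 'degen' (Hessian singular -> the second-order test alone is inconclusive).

Compute the Hessian H = grad^2 f:
  H = [[1, 1], [1, 1]]
Verify stationarity: grad f(x*) = H x* + g = (0, 0).
Eigenvalues of H: 0, 2.
H has a zero eigenvalue (singular; positive semidefinite but not definite), so H is neither positive definite, negative definite, nor indefinite. The second-order test alone is inconclusive -> degen.
(Indeed, f is constant along the null direction of H through x*, so x* is not a strict local extremum.)

degen


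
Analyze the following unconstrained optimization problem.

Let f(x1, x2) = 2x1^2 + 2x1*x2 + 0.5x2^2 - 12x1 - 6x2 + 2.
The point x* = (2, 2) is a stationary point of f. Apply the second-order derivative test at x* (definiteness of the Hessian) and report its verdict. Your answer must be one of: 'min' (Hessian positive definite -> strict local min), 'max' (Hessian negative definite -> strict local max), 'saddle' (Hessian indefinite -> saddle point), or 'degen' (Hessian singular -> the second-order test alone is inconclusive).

Compute the Hessian H = grad^2 f:
  H = [[4, 2], [2, 1]]
Verify stationarity: grad f(x*) = H x* + g = (0, 0).
Eigenvalues of H: 0, 5.
H has a zero eigenvalue (singular; positive semidefinite but not definite), so H is neither positive definite, negative definite, nor indefinite. The second-order test alone is inconclusive -> degen.
(Indeed, f is constant along the null direction of H through x*, so x* is not a strict local extremum.)

degen


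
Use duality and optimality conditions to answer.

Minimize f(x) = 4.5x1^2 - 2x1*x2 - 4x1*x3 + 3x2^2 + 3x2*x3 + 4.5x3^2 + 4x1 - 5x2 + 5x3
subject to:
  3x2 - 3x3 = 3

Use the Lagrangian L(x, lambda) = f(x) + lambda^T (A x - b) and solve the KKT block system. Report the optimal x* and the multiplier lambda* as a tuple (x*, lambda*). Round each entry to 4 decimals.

Form the Lagrangian:
  L(x, lambda) = (1/2) x^T Q x + c^T x + lambda^T (A x - b)
Stationarity (grad_x L = 0): Q x + c + A^T lambda = 0.
Primal feasibility: A x = b.

This gives the KKT block system:
  [ Q   A^T ] [ x     ]   [-c ]
  [ A    0  ] [ lambda ] = [ b ]

Solving the linear system:
  x*      = (-0.6275, 0.3922, -0.6078)
  lambda* = (1.0719)
  f(x*)   = -5.3627

x* = (-0.6275, 0.3922, -0.6078), lambda* = (1.0719)


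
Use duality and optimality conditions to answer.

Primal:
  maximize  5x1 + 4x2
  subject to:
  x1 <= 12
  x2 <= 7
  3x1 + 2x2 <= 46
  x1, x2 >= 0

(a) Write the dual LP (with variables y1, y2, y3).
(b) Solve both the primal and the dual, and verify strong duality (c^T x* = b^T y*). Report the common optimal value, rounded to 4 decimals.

The standard primal-dual pair for 'max c^T x s.t. A x <= b, x >= 0' is:
  Dual:  min b^T y  s.t.  A^T y >= c,  y >= 0.

So the dual LP is:
  minimize  12y1 + 7y2 + 46y3
  subject to:
    y1 + 3y3 >= 5
    y2 + 2y3 >= 4
    y1, y2, y3 >= 0

Solving the primal: x* = (10.6667, 7).
  primal value c^T x* = 81.3333.
Solving the dual: y* = (0, 0.6667, 1.6667).
  dual value b^T y* = 81.3333.
Strong duality: c^T x* = b^T y*. Confirmed.

81.3333


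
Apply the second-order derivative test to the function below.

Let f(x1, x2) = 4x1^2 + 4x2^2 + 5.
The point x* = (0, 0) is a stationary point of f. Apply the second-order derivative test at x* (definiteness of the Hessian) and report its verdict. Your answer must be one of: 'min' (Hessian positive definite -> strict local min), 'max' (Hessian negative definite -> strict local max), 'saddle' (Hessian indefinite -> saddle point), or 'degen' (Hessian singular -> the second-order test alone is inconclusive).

Compute the Hessian H = grad^2 f:
  H = [[8, 0], [0, 8]]
Verify stationarity: grad f(x*) = H x* + g = (0, 0).
Eigenvalues of H: 8, 8.
Both eigenvalues > 0, so H is positive definite -> x* is a strict local min.

min


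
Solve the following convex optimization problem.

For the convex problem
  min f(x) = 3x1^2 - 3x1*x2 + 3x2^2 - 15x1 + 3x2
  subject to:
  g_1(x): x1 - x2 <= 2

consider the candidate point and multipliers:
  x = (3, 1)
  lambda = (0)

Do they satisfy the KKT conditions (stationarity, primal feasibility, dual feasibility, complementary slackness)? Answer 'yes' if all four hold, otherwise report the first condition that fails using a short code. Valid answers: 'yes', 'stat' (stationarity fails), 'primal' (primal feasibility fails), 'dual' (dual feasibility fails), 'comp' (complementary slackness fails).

Gradient of f: grad f(x) = Q x + c = (0, 0)
Constraint values g_i(x) = a_i^T x - b_i:
  g_1((3, 1)) = 0
Stationarity residual: grad f(x) + sum_i lambda_i a_i = (0, 0)
  -> stationarity OK
Primal feasibility (all g_i <= 0): OK
Dual feasibility (all lambda_i >= 0): OK
Complementary slackness (lambda_i * g_i(x) = 0 for all i): OK

Verdict: yes, KKT holds.

yes


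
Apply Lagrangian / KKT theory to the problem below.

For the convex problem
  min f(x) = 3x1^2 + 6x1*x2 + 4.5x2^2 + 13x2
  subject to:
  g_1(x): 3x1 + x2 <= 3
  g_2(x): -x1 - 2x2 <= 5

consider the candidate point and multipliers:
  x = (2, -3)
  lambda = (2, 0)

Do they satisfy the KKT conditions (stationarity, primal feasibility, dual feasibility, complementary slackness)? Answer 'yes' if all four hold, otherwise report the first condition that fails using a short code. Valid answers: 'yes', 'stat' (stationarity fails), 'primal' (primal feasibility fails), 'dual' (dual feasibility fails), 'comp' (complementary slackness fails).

Gradient of f: grad f(x) = Q x + c = (-6, -2)
Constraint values g_i(x) = a_i^T x - b_i:
  g_1((2, -3)) = 0
  g_2((2, -3)) = -1
Stationarity residual: grad f(x) + sum_i lambda_i a_i = (0, 0)
  -> stationarity OK
Primal feasibility (all g_i <= 0): OK
Dual feasibility (all lambda_i >= 0): OK
Complementary slackness (lambda_i * g_i(x) = 0 for all i): OK

Verdict: yes, KKT holds.

yes


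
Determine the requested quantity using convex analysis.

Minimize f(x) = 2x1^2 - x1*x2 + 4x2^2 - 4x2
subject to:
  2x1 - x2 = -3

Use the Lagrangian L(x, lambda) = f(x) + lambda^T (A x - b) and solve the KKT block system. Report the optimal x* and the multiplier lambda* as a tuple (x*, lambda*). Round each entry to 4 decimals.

Form the Lagrangian:
  L(x, lambda) = (1/2) x^T Q x + c^T x + lambda^T (A x - b)
Stationarity (grad_x L = 0): Q x + c + A^T lambda = 0.
Primal feasibility: A x = b.

This gives the KKT block system:
  [ Q   A^T ] [ x     ]   [-c ]
  [ A    0  ] [ lambda ] = [ b ]

Solving the linear system:
  x*      = (-1.1563, 0.6875)
  lambda* = (2.6563)
  f(x*)   = 2.6094

x* = (-1.1563, 0.6875), lambda* = (2.6563)


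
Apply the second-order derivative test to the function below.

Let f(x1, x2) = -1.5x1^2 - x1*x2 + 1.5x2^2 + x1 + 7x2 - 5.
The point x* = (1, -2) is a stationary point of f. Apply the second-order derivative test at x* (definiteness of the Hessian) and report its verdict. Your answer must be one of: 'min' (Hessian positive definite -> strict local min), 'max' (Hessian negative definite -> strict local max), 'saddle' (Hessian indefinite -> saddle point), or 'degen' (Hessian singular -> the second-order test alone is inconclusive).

Compute the Hessian H = grad^2 f:
  H = [[-3, -1], [-1, 3]]
Verify stationarity: grad f(x*) = H x* + g = (0, 0).
Eigenvalues of H: -3.1623, 3.1623.
Eigenvalues have mixed signs, so H is indefinite -> x* is a saddle point.

saddle


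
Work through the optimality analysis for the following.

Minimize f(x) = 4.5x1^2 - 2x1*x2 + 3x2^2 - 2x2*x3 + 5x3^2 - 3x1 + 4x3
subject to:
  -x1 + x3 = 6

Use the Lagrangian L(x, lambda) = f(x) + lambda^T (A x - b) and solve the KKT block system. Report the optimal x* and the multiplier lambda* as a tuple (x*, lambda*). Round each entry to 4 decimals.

Form the Lagrangian:
  L(x, lambda) = (1/2) x^T Q x + c^T x + lambda^T (A x - b)
Stationarity (grad_x L = 0): Q x + c + A^T lambda = 0.
Primal feasibility: A x = b.

This gives the KKT block system:
  [ Q   A^T ] [ x     ]   [-c ]
  [ A    0  ] [ lambda ] = [ b ]

Solving the linear system:
  x*      = (-3.2449, -0.1633, 2.7551)
  lambda* = (-31.8776)
  f(x*)   = 106.0102

x* = (-3.2449, -0.1633, 2.7551), lambda* = (-31.8776)


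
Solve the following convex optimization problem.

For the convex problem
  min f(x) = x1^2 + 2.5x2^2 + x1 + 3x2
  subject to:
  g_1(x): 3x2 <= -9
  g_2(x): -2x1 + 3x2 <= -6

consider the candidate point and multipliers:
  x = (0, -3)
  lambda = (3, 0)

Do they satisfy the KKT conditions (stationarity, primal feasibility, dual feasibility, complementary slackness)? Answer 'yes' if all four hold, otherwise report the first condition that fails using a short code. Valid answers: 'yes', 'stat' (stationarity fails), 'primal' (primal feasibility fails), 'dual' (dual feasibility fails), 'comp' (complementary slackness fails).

Gradient of f: grad f(x) = Q x + c = (1, -12)
Constraint values g_i(x) = a_i^T x - b_i:
  g_1((0, -3)) = 0
  g_2((0, -3)) = -3
Stationarity residual: grad f(x) + sum_i lambda_i a_i = (1, -3)
  -> stationarity FAILS
Primal feasibility (all g_i <= 0): OK
Dual feasibility (all lambda_i >= 0): OK
Complementary slackness (lambda_i * g_i(x) = 0 for all i): OK

Verdict: the first failing condition is stationarity -> stat.

stat


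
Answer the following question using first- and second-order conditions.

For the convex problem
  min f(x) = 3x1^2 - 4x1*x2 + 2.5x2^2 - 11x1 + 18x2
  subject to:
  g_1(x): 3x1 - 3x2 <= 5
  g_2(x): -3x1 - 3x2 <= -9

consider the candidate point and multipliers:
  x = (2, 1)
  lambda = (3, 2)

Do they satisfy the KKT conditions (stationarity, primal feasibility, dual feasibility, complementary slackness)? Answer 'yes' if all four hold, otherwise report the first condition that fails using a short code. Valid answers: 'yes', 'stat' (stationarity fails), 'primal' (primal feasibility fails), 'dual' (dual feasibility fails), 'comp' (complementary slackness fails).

Gradient of f: grad f(x) = Q x + c = (-3, 15)
Constraint values g_i(x) = a_i^T x - b_i:
  g_1((2, 1)) = -2
  g_2((2, 1)) = 0
Stationarity residual: grad f(x) + sum_i lambda_i a_i = (0, 0)
  -> stationarity OK
Primal feasibility (all g_i <= 0): OK
Dual feasibility (all lambda_i >= 0): OK
Complementary slackness (lambda_i * g_i(x) = 0 for all i): FAILS

Verdict: the first failing condition is complementary_slackness -> comp.

comp


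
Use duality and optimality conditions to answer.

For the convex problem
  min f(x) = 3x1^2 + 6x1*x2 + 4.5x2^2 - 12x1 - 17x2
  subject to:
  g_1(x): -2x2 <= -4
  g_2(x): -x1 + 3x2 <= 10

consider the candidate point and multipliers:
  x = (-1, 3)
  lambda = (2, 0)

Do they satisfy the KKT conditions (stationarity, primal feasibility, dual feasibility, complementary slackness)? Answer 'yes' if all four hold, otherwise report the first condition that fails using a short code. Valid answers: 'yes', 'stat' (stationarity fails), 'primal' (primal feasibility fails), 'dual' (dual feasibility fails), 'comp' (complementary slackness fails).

Gradient of f: grad f(x) = Q x + c = (0, 4)
Constraint values g_i(x) = a_i^T x - b_i:
  g_1((-1, 3)) = -2
  g_2((-1, 3)) = 0
Stationarity residual: grad f(x) + sum_i lambda_i a_i = (0, 0)
  -> stationarity OK
Primal feasibility (all g_i <= 0): OK
Dual feasibility (all lambda_i >= 0): OK
Complementary slackness (lambda_i * g_i(x) = 0 for all i): FAILS

Verdict: the first failing condition is complementary_slackness -> comp.

comp


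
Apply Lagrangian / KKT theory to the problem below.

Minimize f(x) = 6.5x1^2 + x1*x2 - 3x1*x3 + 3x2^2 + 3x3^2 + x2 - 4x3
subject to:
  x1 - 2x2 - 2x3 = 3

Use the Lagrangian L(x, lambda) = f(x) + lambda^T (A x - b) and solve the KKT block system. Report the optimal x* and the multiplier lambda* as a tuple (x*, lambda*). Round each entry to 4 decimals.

Form the Lagrangian:
  L(x, lambda) = (1/2) x^T Q x + c^T x + lambda^T (A x - b)
Stationarity (grad_x L = 0): Q x + c + A^T lambda = 0.
Primal feasibility: A x = b.

This gives the KKT block system:
  [ Q   A^T ] [ x     ]   [-c ]
  [ A    0  ] [ lambda ] = [ b ]

Solving the linear system:
  x*      = (0.2774, -1.1898, -0.1715)
  lambda* = (-2.9307)
  f(x*)   = 4.1442

x* = (0.2774, -1.1898, -0.1715), lambda* = (-2.9307)


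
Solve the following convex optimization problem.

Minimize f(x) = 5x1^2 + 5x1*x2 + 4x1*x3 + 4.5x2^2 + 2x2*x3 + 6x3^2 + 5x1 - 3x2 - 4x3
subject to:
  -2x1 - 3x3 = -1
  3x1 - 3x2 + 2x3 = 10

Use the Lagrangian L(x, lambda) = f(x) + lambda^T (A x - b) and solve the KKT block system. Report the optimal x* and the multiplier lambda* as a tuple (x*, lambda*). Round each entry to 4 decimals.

Form the Lagrangian:
  L(x, lambda) = (1/2) x^T Q x + c^T x + lambda^T (A x - b)
Stationarity (grad_x L = 0): Q x + c + A^T lambda = 0.
Primal feasibility: A x = b.

This gives the KKT block system:
  [ Q   A^T ] [ x     ]   [-c ]
  [ A    0  ] [ lambda ] = [ b ]

Solving the linear system:
  x*      = (1.3011, -2.3883, -0.5341)
  lambda* = (-7.5619, -6.3524)
  f(x*)   = 35.8842

x* = (1.3011, -2.3883, -0.5341), lambda* = (-7.5619, -6.3524)


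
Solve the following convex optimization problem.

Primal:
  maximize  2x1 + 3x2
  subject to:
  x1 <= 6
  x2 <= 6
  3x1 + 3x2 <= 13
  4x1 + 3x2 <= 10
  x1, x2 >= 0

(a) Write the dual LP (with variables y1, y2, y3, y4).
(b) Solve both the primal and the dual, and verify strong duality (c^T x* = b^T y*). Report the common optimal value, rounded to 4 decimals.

The standard primal-dual pair for 'max c^T x s.t. A x <= b, x >= 0' is:
  Dual:  min b^T y  s.t.  A^T y >= c,  y >= 0.

So the dual LP is:
  minimize  6y1 + 6y2 + 13y3 + 10y4
  subject to:
    y1 + 3y3 + 4y4 >= 2
    y2 + 3y3 + 3y4 >= 3
    y1, y2, y3, y4 >= 0

Solving the primal: x* = (0, 3.3333).
  primal value c^T x* = 10.
Solving the dual: y* = (0, 0, 0, 1).
  dual value b^T y* = 10.
Strong duality: c^T x* = b^T y*. Confirmed.

10


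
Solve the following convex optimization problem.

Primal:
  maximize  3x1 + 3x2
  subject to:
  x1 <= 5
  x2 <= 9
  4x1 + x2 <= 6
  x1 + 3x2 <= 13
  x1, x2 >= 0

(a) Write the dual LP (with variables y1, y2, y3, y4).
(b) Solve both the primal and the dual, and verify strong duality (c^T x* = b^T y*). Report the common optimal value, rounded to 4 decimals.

The standard primal-dual pair for 'max c^T x s.t. A x <= b, x >= 0' is:
  Dual:  min b^T y  s.t.  A^T y >= c,  y >= 0.

So the dual LP is:
  minimize  5y1 + 9y2 + 6y3 + 13y4
  subject to:
    y1 + 4y3 + y4 >= 3
    y2 + y3 + 3y4 >= 3
    y1, y2, y3, y4 >= 0

Solving the primal: x* = (0.4545, 4.1818).
  primal value c^T x* = 13.9091.
Solving the dual: y* = (0, 0, 0.5455, 0.8182).
  dual value b^T y* = 13.9091.
Strong duality: c^T x* = b^T y*. Confirmed.

13.9091


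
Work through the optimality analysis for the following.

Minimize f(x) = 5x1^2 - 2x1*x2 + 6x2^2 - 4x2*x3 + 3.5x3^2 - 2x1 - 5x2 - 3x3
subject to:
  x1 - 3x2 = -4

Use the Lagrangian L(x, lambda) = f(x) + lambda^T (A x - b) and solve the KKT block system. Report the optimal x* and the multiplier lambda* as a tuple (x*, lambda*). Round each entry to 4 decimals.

Form the Lagrangian:
  L(x, lambda) = (1/2) x^T Q x + c^T x + lambda^T (A x - b)
Stationarity (grad_x L = 0): Q x + c + A^T lambda = 0.
Primal feasibility: A x = b.

This gives the KKT block system:
  [ Q   A^T ] [ x     ]   [-c ]
  [ A    0  ] [ lambda ] = [ b ]

Solving the linear system:
  x*      = (0.2655, 1.4218, 1.241)
  lambda* = (2.1889)
  f(x*)   = -1.3037

x* = (0.2655, 1.4218, 1.241), lambda* = (2.1889)


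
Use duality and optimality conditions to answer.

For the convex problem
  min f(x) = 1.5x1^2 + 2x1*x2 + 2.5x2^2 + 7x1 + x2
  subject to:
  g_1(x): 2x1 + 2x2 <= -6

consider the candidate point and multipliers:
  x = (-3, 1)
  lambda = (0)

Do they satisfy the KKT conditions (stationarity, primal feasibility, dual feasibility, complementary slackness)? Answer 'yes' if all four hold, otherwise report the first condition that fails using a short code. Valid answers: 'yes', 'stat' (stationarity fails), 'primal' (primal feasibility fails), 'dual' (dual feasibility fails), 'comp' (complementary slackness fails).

Gradient of f: grad f(x) = Q x + c = (0, 0)
Constraint values g_i(x) = a_i^T x - b_i:
  g_1((-3, 1)) = 2
Stationarity residual: grad f(x) + sum_i lambda_i a_i = (0, 0)
  -> stationarity OK
Primal feasibility (all g_i <= 0): FAILS
Dual feasibility (all lambda_i >= 0): OK
Complementary slackness (lambda_i * g_i(x) = 0 for all i): OK

Verdict: the first failing condition is primal_feasibility -> primal.

primal


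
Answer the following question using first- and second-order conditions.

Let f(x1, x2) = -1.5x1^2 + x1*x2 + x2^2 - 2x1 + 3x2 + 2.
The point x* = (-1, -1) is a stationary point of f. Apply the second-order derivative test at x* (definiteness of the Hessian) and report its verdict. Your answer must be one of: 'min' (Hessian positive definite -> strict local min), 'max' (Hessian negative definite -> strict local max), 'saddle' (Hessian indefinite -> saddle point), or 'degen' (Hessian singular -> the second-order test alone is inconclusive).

Compute the Hessian H = grad^2 f:
  H = [[-3, 1], [1, 2]]
Verify stationarity: grad f(x*) = H x* + g = (0, 0).
Eigenvalues of H: -3.1926, 2.1926.
Eigenvalues have mixed signs, so H is indefinite -> x* is a saddle point.

saddle


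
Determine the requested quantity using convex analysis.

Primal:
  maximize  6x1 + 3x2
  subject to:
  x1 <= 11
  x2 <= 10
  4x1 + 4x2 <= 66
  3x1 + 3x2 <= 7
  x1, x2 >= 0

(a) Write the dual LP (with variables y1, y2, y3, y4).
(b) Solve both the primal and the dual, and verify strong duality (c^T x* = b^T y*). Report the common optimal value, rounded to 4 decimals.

The standard primal-dual pair for 'max c^T x s.t. A x <= b, x >= 0' is:
  Dual:  min b^T y  s.t.  A^T y >= c,  y >= 0.

So the dual LP is:
  minimize  11y1 + 10y2 + 66y3 + 7y4
  subject to:
    y1 + 4y3 + 3y4 >= 6
    y2 + 4y3 + 3y4 >= 3
    y1, y2, y3, y4 >= 0

Solving the primal: x* = (2.3333, 0).
  primal value c^T x* = 14.
Solving the dual: y* = (0, 0, 0, 2).
  dual value b^T y* = 14.
Strong duality: c^T x* = b^T y*. Confirmed.

14


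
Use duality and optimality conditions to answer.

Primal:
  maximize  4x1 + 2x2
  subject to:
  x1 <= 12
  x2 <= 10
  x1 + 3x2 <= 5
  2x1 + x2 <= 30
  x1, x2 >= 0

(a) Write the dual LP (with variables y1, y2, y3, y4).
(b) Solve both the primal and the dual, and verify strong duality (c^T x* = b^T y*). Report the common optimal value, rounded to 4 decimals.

The standard primal-dual pair for 'max c^T x s.t. A x <= b, x >= 0' is:
  Dual:  min b^T y  s.t.  A^T y >= c,  y >= 0.

So the dual LP is:
  minimize  12y1 + 10y2 + 5y3 + 30y4
  subject to:
    y1 + y3 + 2y4 >= 4
    y2 + 3y3 + y4 >= 2
    y1, y2, y3, y4 >= 0

Solving the primal: x* = (5, 0).
  primal value c^T x* = 20.
Solving the dual: y* = (0, 0, 4, 0).
  dual value b^T y* = 20.
Strong duality: c^T x* = b^T y*. Confirmed.

20


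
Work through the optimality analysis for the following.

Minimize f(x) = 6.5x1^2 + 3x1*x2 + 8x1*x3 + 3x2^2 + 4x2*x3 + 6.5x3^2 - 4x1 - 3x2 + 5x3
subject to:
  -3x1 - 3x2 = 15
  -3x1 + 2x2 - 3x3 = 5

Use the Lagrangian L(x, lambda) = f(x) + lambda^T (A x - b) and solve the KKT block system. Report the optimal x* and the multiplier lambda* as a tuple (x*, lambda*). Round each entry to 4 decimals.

Form the Lagrangian:
  L(x, lambda) = (1/2) x^T Q x + c^T x + lambda^T (A x - b)
Stationarity (grad_x L = 0): Q x + c + A^T lambda = 0.
Primal feasibility: A x = b.

This gives the KKT block system:
  [ Q   A^T ] [ x     ]   [-c ]
  [ A    0  ] [ lambda ] = [ b ]

Solving the linear system:
  x*      = (-3.559, -1.441, 0.9317)
  lambda* = (-10.0041, -5.7081)
  f(x*)   = 100.9099

x* = (-3.559, -1.441, 0.9317), lambda* = (-10.0041, -5.7081)


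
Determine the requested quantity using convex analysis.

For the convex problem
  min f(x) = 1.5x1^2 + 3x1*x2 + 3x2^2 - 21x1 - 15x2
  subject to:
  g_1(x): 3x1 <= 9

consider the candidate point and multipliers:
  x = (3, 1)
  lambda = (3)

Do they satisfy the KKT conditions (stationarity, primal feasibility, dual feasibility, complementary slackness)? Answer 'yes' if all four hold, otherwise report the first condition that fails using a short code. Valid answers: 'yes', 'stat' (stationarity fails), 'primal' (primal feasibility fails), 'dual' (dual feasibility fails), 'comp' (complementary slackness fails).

Gradient of f: grad f(x) = Q x + c = (-9, 0)
Constraint values g_i(x) = a_i^T x - b_i:
  g_1((3, 1)) = 0
Stationarity residual: grad f(x) + sum_i lambda_i a_i = (0, 0)
  -> stationarity OK
Primal feasibility (all g_i <= 0): OK
Dual feasibility (all lambda_i >= 0): OK
Complementary slackness (lambda_i * g_i(x) = 0 for all i): OK

Verdict: yes, KKT holds.

yes


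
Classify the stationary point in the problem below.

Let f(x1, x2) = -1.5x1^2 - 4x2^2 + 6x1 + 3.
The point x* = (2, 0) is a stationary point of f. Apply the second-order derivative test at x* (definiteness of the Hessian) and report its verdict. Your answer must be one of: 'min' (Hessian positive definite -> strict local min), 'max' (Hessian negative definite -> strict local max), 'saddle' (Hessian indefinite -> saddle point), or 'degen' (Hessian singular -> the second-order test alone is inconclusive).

Compute the Hessian H = grad^2 f:
  H = [[-3, 0], [0, -8]]
Verify stationarity: grad f(x*) = H x* + g = (0, 0).
Eigenvalues of H: -8, -3.
Both eigenvalues < 0, so H is negative definite -> x* is a strict local max.

max


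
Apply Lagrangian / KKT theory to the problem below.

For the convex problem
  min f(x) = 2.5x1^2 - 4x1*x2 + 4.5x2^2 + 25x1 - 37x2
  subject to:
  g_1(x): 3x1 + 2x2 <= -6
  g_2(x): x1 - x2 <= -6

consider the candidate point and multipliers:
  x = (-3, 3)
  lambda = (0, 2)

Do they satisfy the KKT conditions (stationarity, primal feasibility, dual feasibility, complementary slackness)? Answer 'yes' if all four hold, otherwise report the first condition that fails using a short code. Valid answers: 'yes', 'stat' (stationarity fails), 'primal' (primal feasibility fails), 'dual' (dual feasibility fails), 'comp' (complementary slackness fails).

Gradient of f: grad f(x) = Q x + c = (-2, 2)
Constraint values g_i(x) = a_i^T x - b_i:
  g_1((-3, 3)) = 3
  g_2((-3, 3)) = 0
Stationarity residual: grad f(x) + sum_i lambda_i a_i = (0, 0)
  -> stationarity OK
Primal feasibility (all g_i <= 0): FAILS
Dual feasibility (all lambda_i >= 0): OK
Complementary slackness (lambda_i * g_i(x) = 0 for all i): OK

Verdict: the first failing condition is primal_feasibility -> primal.

primal


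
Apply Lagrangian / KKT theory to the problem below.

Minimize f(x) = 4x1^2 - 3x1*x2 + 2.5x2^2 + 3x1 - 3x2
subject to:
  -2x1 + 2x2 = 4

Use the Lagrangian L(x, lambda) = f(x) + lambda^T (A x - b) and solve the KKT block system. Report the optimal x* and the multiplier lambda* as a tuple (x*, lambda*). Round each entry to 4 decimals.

Form the Lagrangian:
  L(x, lambda) = (1/2) x^T Q x + c^T x + lambda^T (A x - b)
Stationarity (grad_x L = 0): Q x + c + A^T lambda = 0.
Primal feasibility: A x = b.

This gives the KKT block system:
  [ Q   A^T ] [ x     ]   [-c ]
  [ A    0  ] [ lambda ] = [ b ]

Solving the linear system:
  x*      = (-0.5714, 1.4286)
  lambda* = (-2.9286)
  f(x*)   = 2.8571

x* = (-0.5714, 1.4286), lambda* = (-2.9286)


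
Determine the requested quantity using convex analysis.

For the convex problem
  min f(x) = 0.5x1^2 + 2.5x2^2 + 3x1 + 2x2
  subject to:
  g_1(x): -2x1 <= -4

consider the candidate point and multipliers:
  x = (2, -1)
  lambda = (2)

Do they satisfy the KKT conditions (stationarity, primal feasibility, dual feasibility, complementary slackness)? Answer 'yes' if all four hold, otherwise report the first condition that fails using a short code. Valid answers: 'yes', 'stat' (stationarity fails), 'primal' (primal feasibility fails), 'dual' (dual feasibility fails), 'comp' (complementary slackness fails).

Gradient of f: grad f(x) = Q x + c = (5, -3)
Constraint values g_i(x) = a_i^T x - b_i:
  g_1((2, -1)) = 0
Stationarity residual: grad f(x) + sum_i lambda_i a_i = (1, -3)
  -> stationarity FAILS
Primal feasibility (all g_i <= 0): OK
Dual feasibility (all lambda_i >= 0): OK
Complementary slackness (lambda_i * g_i(x) = 0 for all i): OK

Verdict: the first failing condition is stationarity -> stat.

stat


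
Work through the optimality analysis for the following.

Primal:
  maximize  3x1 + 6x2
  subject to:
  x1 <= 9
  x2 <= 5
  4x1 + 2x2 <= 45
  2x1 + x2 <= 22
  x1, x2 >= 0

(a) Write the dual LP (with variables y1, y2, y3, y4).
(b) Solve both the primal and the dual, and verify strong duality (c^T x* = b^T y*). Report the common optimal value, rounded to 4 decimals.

The standard primal-dual pair for 'max c^T x s.t. A x <= b, x >= 0' is:
  Dual:  min b^T y  s.t.  A^T y >= c,  y >= 0.

So the dual LP is:
  minimize  9y1 + 5y2 + 45y3 + 22y4
  subject to:
    y1 + 4y3 + 2y4 >= 3
    y2 + 2y3 + y4 >= 6
    y1, y2, y3, y4 >= 0

Solving the primal: x* = (8.5, 5).
  primal value c^T x* = 55.5.
Solving the dual: y* = (0, 4.5, 0, 1.5).
  dual value b^T y* = 55.5.
Strong duality: c^T x* = b^T y*. Confirmed.

55.5


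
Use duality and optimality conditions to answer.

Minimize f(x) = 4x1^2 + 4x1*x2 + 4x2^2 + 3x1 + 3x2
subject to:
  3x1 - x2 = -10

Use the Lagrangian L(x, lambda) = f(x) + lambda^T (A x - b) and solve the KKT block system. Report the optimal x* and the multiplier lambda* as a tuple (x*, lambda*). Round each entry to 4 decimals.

Form the Lagrangian:
  L(x, lambda) = (1/2) x^T Q x + c^T x + lambda^T (A x - b)
Stationarity (grad_x L = 0): Q x + c + A^T lambda = 0.
Primal feasibility: A x = b.

This gives the KKT block system:
  [ Q   A^T ] [ x     ]   [-c ]
  [ A    0  ] [ lambda ] = [ b ]

Solving the linear system:
  x*      = (-2.8077, 1.5769)
  lambda* = (4.3846)
  f(x*)   = 20.0769

x* = (-2.8077, 1.5769), lambda* = (4.3846)


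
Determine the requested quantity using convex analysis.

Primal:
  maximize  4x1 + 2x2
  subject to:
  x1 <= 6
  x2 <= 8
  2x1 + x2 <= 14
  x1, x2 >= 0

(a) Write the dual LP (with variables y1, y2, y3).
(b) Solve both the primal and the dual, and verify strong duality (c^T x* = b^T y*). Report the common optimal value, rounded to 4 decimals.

The standard primal-dual pair for 'max c^T x s.t. A x <= b, x >= 0' is:
  Dual:  min b^T y  s.t.  A^T y >= c,  y >= 0.

So the dual LP is:
  minimize  6y1 + 8y2 + 14y3
  subject to:
    y1 + 2y3 >= 4
    y2 + y3 >= 2
    y1, y2, y3 >= 0

Solving the primal: x* = (3, 8).
  primal value c^T x* = 28.
Solving the dual: y* = (0, 0, 2).
  dual value b^T y* = 28.
Strong duality: c^T x* = b^T y*. Confirmed.

28


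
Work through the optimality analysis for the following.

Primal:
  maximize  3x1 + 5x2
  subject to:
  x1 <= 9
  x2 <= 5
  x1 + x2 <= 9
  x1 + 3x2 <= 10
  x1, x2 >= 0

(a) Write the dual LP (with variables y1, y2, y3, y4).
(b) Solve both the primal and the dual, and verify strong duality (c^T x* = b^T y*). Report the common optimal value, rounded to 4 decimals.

The standard primal-dual pair for 'max c^T x s.t. A x <= b, x >= 0' is:
  Dual:  min b^T y  s.t.  A^T y >= c,  y >= 0.

So the dual LP is:
  minimize  9y1 + 5y2 + 9y3 + 10y4
  subject to:
    y1 + y3 + y4 >= 3
    y2 + y3 + 3y4 >= 5
    y1, y2, y3, y4 >= 0

Solving the primal: x* = (8.5, 0.5).
  primal value c^T x* = 28.
Solving the dual: y* = (0, 0, 2, 1).
  dual value b^T y* = 28.
Strong duality: c^T x* = b^T y*. Confirmed.

28


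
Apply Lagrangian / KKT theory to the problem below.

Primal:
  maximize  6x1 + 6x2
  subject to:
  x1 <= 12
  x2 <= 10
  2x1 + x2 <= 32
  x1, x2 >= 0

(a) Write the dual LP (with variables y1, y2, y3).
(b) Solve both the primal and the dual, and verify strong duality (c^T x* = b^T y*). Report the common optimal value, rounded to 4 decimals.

The standard primal-dual pair for 'max c^T x s.t. A x <= b, x >= 0' is:
  Dual:  min b^T y  s.t.  A^T y >= c,  y >= 0.

So the dual LP is:
  minimize  12y1 + 10y2 + 32y3
  subject to:
    y1 + 2y3 >= 6
    y2 + y3 >= 6
    y1, y2, y3 >= 0

Solving the primal: x* = (11, 10).
  primal value c^T x* = 126.
Solving the dual: y* = (0, 3, 3).
  dual value b^T y* = 126.
Strong duality: c^T x* = b^T y*. Confirmed.

126


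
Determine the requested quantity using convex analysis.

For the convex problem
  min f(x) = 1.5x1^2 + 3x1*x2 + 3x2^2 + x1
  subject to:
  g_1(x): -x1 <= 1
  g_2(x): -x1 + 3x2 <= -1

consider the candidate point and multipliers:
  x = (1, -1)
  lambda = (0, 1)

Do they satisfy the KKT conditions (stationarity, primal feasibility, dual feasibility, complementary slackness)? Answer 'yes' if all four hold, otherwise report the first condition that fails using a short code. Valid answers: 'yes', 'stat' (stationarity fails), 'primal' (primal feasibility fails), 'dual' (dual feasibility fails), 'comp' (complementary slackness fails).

Gradient of f: grad f(x) = Q x + c = (1, -3)
Constraint values g_i(x) = a_i^T x - b_i:
  g_1((1, -1)) = -2
  g_2((1, -1)) = -3
Stationarity residual: grad f(x) + sum_i lambda_i a_i = (0, 0)
  -> stationarity OK
Primal feasibility (all g_i <= 0): OK
Dual feasibility (all lambda_i >= 0): OK
Complementary slackness (lambda_i * g_i(x) = 0 for all i): FAILS

Verdict: the first failing condition is complementary_slackness -> comp.

comp


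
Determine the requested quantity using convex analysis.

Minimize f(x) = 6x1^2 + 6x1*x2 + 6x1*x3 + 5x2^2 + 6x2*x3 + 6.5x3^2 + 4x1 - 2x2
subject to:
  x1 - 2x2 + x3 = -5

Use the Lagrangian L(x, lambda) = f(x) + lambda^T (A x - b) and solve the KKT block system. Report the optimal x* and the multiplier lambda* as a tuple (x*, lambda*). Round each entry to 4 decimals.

Form the Lagrangian:
  L(x, lambda) = (1/2) x^T Q x + c^T x + lambda^T (A x - b)
Stationarity (grad_x L = 0): Q x + c + A^T lambda = 0.
Primal feasibility: A x = b.

This gives the KKT block system:
  [ Q   A^T ] [ x     ]   [-c ]
  [ A    0  ] [ lambda ] = [ b ]

Solving the linear system:
  x*      = (-1.1779, 1.692, -0.4382)
  lambda* = (2.6117)
  f(x*)   = 2.4816

x* = (-1.1779, 1.692, -0.4382), lambda* = (2.6117)


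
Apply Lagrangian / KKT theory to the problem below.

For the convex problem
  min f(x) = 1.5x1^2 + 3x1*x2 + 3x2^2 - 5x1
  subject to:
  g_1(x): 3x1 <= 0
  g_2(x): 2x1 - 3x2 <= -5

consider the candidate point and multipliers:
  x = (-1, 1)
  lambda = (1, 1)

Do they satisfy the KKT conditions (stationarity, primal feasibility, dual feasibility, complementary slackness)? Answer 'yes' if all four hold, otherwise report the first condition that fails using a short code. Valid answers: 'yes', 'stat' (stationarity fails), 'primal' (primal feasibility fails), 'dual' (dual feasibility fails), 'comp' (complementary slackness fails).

Gradient of f: grad f(x) = Q x + c = (-5, 3)
Constraint values g_i(x) = a_i^T x - b_i:
  g_1((-1, 1)) = -3
  g_2((-1, 1)) = 0
Stationarity residual: grad f(x) + sum_i lambda_i a_i = (0, 0)
  -> stationarity OK
Primal feasibility (all g_i <= 0): OK
Dual feasibility (all lambda_i >= 0): OK
Complementary slackness (lambda_i * g_i(x) = 0 for all i): FAILS

Verdict: the first failing condition is complementary_slackness -> comp.

comp


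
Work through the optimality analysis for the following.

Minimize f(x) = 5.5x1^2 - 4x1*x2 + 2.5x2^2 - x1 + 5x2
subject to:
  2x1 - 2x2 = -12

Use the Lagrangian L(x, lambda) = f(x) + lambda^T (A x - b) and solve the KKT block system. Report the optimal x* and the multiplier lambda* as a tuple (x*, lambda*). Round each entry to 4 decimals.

Form the Lagrangian:
  L(x, lambda) = (1/2) x^T Q x + c^T x + lambda^T (A x - b)
Stationarity (grad_x L = 0): Q x + c + A^T lambda = 0.
Primal feasibility: A x = b.

This gives the KKT block system:
  [ Q   A^T ] [ x     ]   [-c ]
  [ A    0  ] [ lambda ] = [ b ]

Solving the linear system:
  x*      = (-1.25, 4.75)
  lambda* = (16.875)
  f(x*)   = 113.75

x* = (-1.25, 4.75), lambda* = (16.875)


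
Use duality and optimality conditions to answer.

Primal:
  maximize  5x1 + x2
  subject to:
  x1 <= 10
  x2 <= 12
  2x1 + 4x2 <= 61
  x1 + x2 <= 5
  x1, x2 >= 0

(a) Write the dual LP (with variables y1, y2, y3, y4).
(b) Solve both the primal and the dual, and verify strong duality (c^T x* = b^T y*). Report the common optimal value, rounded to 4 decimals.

The standard primal-dual pair for 'max c^T x s.t. A x <= b, x >= 0' is:
  Dual:  min b^T y  s.t.  A^T y >= c,  y >= 0.

So the dual LP is:
  minimize  10y1 + 12y2 + 61y3 + 5y4
  subject to:
    y1 + 2y3 + y4 >= 5
    y2 + 4y3 + y4 >= 1
    y1, y2, y3, y4 >= 0

Solving the primal: x* = (5, 0).
  primal value c^T x* = 25.
Solving the dual: y* = (0, 0, 0, 5).
  dual value b^T y* = 25.
Strong duality: c^T x* = b^T y*. Confirmed.

25


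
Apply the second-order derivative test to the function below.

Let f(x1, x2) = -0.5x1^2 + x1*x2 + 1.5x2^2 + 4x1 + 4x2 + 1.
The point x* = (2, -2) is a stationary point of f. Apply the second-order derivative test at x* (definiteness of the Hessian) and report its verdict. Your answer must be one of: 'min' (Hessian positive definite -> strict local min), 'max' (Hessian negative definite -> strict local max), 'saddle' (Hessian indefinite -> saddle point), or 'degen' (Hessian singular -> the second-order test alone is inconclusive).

Compute the Hessian H = grad^2 f:
  H = [[-1, 1], [1, 3]]
Verify stationarity: grad f(x*) = H x* + g = (0, 0).
Eigenvalues of H: -1.2361, 3.2361.
Eigenvalues have mixed signs, so H is indefinite -> x* is a saddle point.

saddle


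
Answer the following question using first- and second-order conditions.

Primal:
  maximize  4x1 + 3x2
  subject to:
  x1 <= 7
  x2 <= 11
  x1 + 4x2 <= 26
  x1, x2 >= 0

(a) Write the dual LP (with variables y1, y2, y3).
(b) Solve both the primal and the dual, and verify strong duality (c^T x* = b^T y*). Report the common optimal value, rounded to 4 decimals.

The standard primal-dual pair for 'max c^T x s.t. A x <= b, x >= 0' is:
  Dual:  min b^T y  s.t.  A^T y >= c,  y >= 0.

So the dual LP is:
  minimize  7y1 + 11y2 + 26y3
  subject to:
    y1 + y3 >= 4
    y2 + 4y3 >= 3
    y1, y2, y3 >= 0

Solving the primal: x* = (7, 4.75).
  primal value c^T x* = 42.25.
Solving the dual: y* = (3.25, 0, 0.75).
  dual value b^T y* = 42.25.
Strong duality: c^T x* = b^T y*. Confirmed.

42.25


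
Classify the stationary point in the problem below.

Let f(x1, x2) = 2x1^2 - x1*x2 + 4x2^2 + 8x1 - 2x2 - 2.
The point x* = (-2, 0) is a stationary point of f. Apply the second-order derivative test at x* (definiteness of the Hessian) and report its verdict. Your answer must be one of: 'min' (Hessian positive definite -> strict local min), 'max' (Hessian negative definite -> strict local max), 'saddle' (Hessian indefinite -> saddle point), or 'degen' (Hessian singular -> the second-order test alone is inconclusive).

Compute the Hessian H = grad^2 f:
  H = [[4, -1], [-1, 8]]
Verify stationarity: grad f(x*) = H x* + g = (0, 0).
Eigenvalues of H: 3.7639, 8.2361.
Both eigenvalues > 0, so H is positive definite -> x* is a strict local min.

min


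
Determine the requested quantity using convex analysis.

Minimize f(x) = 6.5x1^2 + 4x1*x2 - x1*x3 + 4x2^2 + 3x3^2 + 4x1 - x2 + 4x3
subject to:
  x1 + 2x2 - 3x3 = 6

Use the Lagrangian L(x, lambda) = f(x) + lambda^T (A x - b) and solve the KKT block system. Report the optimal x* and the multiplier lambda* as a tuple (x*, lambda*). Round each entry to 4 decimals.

Form the Lagrangian:
  L(x, lambda) = (1/2) x^T Q x + c^T x + lambda^T (A x - b)
Stationarity (grad_x L = 0): Q x + c + A^T lambda = 0.
Primal feasibility: A x = b.

This gives the KKT block system:
  [ Q   A^T ] [ x     ]   [-c ]
  [ A    0  ] [ lambda ] = [ b ]

Solving the linear system:
  x*      = (-0.557, 0.8375, -1.6274)
  lambda* = (-1.7357)
  f(x*)   = 0.4197

x* = (-0.557, 0.8375, -1.6274), lambda* = (-1.7357)


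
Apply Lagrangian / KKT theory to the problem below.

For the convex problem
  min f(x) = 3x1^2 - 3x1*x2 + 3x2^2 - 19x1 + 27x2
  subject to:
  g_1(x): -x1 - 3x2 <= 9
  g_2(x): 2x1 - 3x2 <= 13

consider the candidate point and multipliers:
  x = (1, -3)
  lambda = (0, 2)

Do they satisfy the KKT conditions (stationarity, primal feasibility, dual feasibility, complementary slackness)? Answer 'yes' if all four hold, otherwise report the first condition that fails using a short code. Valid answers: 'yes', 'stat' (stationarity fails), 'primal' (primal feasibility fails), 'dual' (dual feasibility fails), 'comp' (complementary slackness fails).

Gradient of f: grad f(x) = Q x + c = (-4, 6)
Constraint values g_i(x) = a_i^T x - b_i:
  g_1((1, -3)) = -1
  g_2((1, -3)) = -2
Stationarity residual: grad f(x) + sum_i lambda_i a_i = (0, 0)
  -> stationarity OK
Primal feasibility (all g_i <= 0): OK
Dual feasibility (all lambda_i >= 0): OK
Complementary slackness (lambda_i * g_i(x) = 0 for all i): FAILS

Verdict: the first failing condition is complementary_slackness -> comp.

comp


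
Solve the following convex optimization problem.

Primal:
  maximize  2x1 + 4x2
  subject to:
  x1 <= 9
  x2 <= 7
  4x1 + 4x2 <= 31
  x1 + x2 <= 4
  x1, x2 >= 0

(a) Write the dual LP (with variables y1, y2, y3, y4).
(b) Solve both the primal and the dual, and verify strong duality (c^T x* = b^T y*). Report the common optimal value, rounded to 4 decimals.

The standard primal-dual pair for 'max c^T x s.t. A x <= b, x >= 0' is:
  Dual:  min b^T y  s.t.  A^T y >= c,  y >= 0.

So the dual LP is:
  minimize  9y1 + 7y2 + 31y3 + 4y4
  subject to:
    y1 + 4y3 + y4 >= 2
    y2 + 4y3 + y4 >= 4
    y1, y2, y3, y4 >= 0

Solving the primal: x* = (0, 4).
  primal value c^T x* = 16.
Solving the dual: y* = (0, 0, 0, 4).
  dual value b^T y* = 16.
Strong duality: c^T x* = b^T y*. Confirmed.

16


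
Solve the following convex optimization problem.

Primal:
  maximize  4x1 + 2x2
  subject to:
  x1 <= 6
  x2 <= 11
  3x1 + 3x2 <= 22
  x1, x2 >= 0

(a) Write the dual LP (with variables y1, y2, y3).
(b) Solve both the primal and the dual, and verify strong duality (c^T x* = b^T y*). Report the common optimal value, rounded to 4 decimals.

The standard primal-dual pair for 'max c^T x s.t. A x <= b, x >= 0' is:
  Dual:  min b^T y  s.t.  A^T y >= c,  y >= 0.

So the dual LP is:
  minimize  6y1 + 11y2 + 22y3
  subject to:
    y1 + 3y3 >= 4
    y2 + 3y3 >= 2
    y1, y2, y3 >= 0

Solving the primal: x* = (6, 1.3333).
  primal value c^T x* = 26.6667.
Solving the dual: y* = (2, 0, 0.6667).
  dual value b^T y* = 26.6667.
Strong duality: c^T x* = b^T y*. Confirmed.

26.6667


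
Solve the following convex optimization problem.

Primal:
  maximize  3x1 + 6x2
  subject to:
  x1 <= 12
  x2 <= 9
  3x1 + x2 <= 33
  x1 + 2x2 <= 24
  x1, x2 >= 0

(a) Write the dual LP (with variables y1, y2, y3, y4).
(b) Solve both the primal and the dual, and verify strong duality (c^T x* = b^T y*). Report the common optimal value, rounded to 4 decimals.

The standard primal-dual pair for 'max c^T x s.t. A x <= b, x >= 0' is:
  Dual:  min b^T y  s.t.  A^T y >= c,  y >= 0.

So the dual LP is:
  minimize  12y1 + 9y2 + 33y3 + 24y4
  subject to:
    y1 + 3y3 + y4 >= 3
    y2 + y3 + 2y4 >= 6
    y1, y2, y3, y4 >= 0

Solving the primal: x* = (8.4, 7.8).
  primal value c^T x* = 72.
Solving the dual: y* = (0, 0, 0, 3).
  dual value b^T y* = 72.
Strong duality: c^T x* = b^T y*. Confirmed.

72


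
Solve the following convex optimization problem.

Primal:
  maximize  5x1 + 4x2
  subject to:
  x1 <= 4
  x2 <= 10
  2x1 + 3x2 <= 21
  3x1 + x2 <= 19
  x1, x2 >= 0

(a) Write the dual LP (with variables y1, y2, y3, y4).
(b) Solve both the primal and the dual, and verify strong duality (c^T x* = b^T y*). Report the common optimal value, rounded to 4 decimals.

The standard primal-dual pair for 'max c^T x s.t. A x <= b, x >= 0' is:
  Dual:  min b^T y  s.t.  A^T y >= c,  y >= 0.

So the dual LP is:
  minimize  4y1 + 10y2 + 21y3 + 19y4
  subject to:
    y1 + 2y3 + 3y4 >= 5
    y2 + 3y3 + y4 >= 4
    y1, y2, y3, y4 >= 0

Solving the primal: x* = (4, 4.3333).
  primal value c^T x* = 37.3333.
Solving the dual: y* = (2.3333, 0, 1.3333, 0).
  dual value b^T y* = 37.3333.
Strong duality: c^T x* = b^T y*. Confirmed.

37.3333
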